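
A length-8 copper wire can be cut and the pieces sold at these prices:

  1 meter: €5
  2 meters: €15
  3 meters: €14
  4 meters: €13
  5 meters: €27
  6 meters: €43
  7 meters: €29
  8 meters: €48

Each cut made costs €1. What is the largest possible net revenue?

Build net[k] bottom-up: net[k] = max over allowed piece i of (p[i] + net[k−i]) − 1 per cut.
net[1] = 5
net[2] = max(5+5-1, 15+0) = 15
net[3] = max(5+15-1, 15+5-1, 14+0) = 19
net[4] = max(5+19-1, 15+15-1, 14+5-1, 13+0) = 29
net[5] = max(5+29-1, 15+19-1, 14+15-1, 13+5-1, 27+0) = 33
net[6] = max(5+33-1, 15+29-1, 14+19-1, 13+15-1, 27+5-1, 43+0) = 43
net[7] = max(5+43-1, 15+33-1, 14+29-1, …, 43+5-1, 29+0) = 47
net[8] = max(5+47-1, 15+43-1, 14+33-1, …, 29+5-1, 48+0) = 57
One optimal plan: pieces 2 + 2 + 2 + 2 (3 cuts) → €60 − €3 = €57.

57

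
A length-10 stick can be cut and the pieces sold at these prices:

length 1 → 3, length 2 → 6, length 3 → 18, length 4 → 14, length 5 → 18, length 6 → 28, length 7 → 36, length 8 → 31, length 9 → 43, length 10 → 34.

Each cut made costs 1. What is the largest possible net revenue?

54

Let v[k] be the best obtainable value from length k. For each k, try every first piece i and keep the best of price[i] + v[k−i] minus the 1 cut fee when i<k.
v[1] = 3
v[2] = max(3+3-1, 6+0) = 6
v[3] = max(3+6-1, 6+3-1, 18+0) = 18
v[4] = max(3+18-1, 6+6-1, 18+3-1, 14+0) = 20
v[5] = max(3+20-1, 6+18-1, 18+6-1, 14+3-1, 18+0) = 23
v[6] = max(3+23-1, 6+20-1, 18+18-1, 14+6-1, 18+3-1, 28+0) = 35
v[7] = max(3+35-1, 6+23-1, 18+20-1, …, 28+3-1, 36+0) = 37
v[8] = max(3+37-1, 6+35-1, 18+23-1, …, 36+3-1, 31+0) = 40
v[9] = max(3+40-1, 6+37-1, 18+35-1, …, 31+3-1, 43+0) = 52
v[10] = max(3+52-1, 6+40-1, 18+37-1, …, 43+3-1, 34+0) = 54
One optimal plan: pieces 3 + 3 + 3 + 1 (3 cuts) → 57 − 3 = 54.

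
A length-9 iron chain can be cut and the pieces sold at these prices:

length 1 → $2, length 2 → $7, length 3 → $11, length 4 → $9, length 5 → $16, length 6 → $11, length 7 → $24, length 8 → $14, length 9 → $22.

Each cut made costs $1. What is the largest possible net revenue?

Build v[k] bottom-up: v[k] = max over allowed piece i of (p[i] + v[k−i]) − 1 per cut.
v[1] = 2
v[2] = 7
v[3] = 11
v[4] = 13  (first piece 2, then v[2]=7)
v[5] = 17  (first piece 2, then v[3]=11)
v[6] = 21  (first piece 3, then v[3]=11)
v[7] = 24
v[8] = 27  (first piece 2, then v[6]=21)
v[9] = 31  (first piece 3, then v[6]=21)
One optimal plan: pieces 3 + 3 + 3 (2 cuts) → $33 − $2 = $31.

31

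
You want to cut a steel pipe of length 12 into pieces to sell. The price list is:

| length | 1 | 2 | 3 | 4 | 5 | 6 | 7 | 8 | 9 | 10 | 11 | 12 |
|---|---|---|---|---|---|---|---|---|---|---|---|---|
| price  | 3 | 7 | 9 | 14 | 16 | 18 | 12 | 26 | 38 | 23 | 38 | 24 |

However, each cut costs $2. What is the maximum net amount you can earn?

Consider every possible first cut. net[k] is the best of p[i]+net[k−i] over all sellable i≤k, charging 2 whenever i<k.
net[1] = 3
net[2] = 7
net[3] = 9
net[4] = 14
net[5] = 16
net[6] = 19  (first piece 2, then net[4]=14)
net[7] = 21  (first piece 2, then net[5]=16)
net[8] = 26  (first piece 4, then net[4]=14)
net[9] = 38
net[10] = 39  (first piece 1, then net[9]=38)
net[11] = 43  (first piece 2, then net[9]=38)
net[12] = 45  (first piece 3, then net[9]=38)
One optimal plan: pieces 9 + 3 (1 cut) → $47 − $2 = $45.

45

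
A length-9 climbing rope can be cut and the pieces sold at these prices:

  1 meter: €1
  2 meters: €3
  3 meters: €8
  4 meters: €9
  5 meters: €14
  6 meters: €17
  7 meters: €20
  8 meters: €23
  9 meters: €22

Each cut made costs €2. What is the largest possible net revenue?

Let v[k] be the best obtainable value from length k. For each k, try every first piece i and keep the best of price[i] + v[k−i] minus the 2 cut fee when i<k.
v[1] = 1
v[2] = 3
v[3] = 8
v[4] = 9
v[5] = 14
v[6] = 17
v[7] = 20
v[8] = 23
v[9] = 23  (first piece 3, then v[6]=17)
One optimal plan: pieces 6 + 3 (1 cut) → €25 − €2 = €23.

23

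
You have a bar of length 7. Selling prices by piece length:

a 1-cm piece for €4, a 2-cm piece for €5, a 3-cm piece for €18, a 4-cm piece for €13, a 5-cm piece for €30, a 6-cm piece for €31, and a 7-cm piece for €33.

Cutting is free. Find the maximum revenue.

40

Build r[k] bottom-up: r[k] = max over allowed piece i of (p[i] + r[k−i]).
r[1] = 4
r[2] = 8  (first piece 1, then r[1]=4)
r[3] = 18
r[4] = 22  (first piece 1, then r[3]=18)
r[5] = 30
r[6] = 36  (first piece 3, then r[3]=18)
r[7] = 40  (first piece 1, then r[6]=36)
One optimal cutting: 3 + 3 + 1 → €18 + €18 + €4 = €40.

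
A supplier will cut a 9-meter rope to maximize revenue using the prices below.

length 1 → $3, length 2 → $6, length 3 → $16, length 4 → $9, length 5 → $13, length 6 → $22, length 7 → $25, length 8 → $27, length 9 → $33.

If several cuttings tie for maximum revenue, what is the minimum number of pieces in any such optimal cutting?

Build r[k] bottom-up: r[k] = max over allowed piece i of (p[i] + r[k−i]).
r[1] = 3
r[2] = max(3+3, 6+0) = 6
r[3] = max(3+6, 6+3, 16+0) = 16
r[4] = max(3+16, 6+6, 16+3, 9+0) = 19
r[5] = max(3+19, 6+16, 16+6, 9+3, 13+0) = 22
r[6] = max(3+22, 6+19, 16+16, 9+6, 13+3, 22+0) = 32
r[7] = max(3+32, 6+22, 16+19, …, 22+3, 25+0) = 35
r[8] = max(3+35, 6+32, 16+22, …, 25+3, 27+0) = 38
r[9] = max(3+38, 6+35, 16+32, …, 27+3, 33+0) = 48
Maximum revenue is $48.
Now minimize piece count subject to staying optimal: for each k, pieces[k] = 1 + min over i with p[i]+r[k−i]=r[k] of pieces[k−i].
pieces[6] = 2
pieces[7] = 3
pieces[8] = 3
pieces[9] = 3

3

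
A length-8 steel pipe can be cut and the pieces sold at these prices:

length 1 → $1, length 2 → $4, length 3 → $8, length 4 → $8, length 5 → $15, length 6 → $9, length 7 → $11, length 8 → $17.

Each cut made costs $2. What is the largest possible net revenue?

Let r[k] be the best obtainable value from length k. For each k, try every first piece i and keep the best of price[i] + r[k−i] minus the 2 cut fee when i<k.
r[1] = 1
r[2] = max(1+1-2, 4+0) = 4
r[3] = max(1+4-2, 4+1-2, 8+0) = 8
r[4] = max(1+8-2, 4+4-2, 8+1-2, 8+0) = 8
r[5] = max(1+8-2, 4+8-2, 8+4-2, 8+1-2, 15+0) = 15
r[6] = max(1+15-2, 4+8-2, 8+8-2, 8+4-2, 15+1-2, 9+0) = 14
r[7] = max(1+14-2, 4+15-2, 8+8-2, …, 9+1-2, 11+0) = 17
r[8] = max(1+17-2, 4+14-2, 8+15-2, …, 11+1-2, 17+0) = 21
One optimal plan: pieces 5 + 3 (1 cut) → $23 − $2 = $21.

21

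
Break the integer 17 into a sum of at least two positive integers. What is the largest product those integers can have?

Let P[k] be the best product for length k (with at least one cut). For each first piece i, the rest contributes max(k−i, P[k−i]).
Small cases: P[2]=1, P[3]=2, P[4]=4, P[5]=6, P[6]=9, P[7]=12, P[8]=18, P[9]=27, P[10]=36, P[11]=54, P[12]=81.
P[13] = 2*max(11,54) = 2*54 = 108
P[14] = 2*max(12,81) = 2*81 = 162
P[15] = 3*max(12,81) = 3*81 = 243
P[16] = 2*max(14,162) = 2*162 = 324
P[17] = 2*max(15,243) = 2*243 = 486
One optimal split: 3 + 3 + 3 + 3 + 3 + 2; product 3*3*3*3*3*2 = 486.

486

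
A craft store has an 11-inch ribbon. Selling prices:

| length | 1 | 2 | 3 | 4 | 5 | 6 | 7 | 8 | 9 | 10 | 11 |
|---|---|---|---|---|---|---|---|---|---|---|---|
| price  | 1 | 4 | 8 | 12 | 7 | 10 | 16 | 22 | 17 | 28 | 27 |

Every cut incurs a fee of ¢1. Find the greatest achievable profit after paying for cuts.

Consider every possible first cut. net[k] is the best of p[i]+net[k−i] over all sellable i≤k, charging 1 whenever i<k.
net[1] = 1
net[2] = max(1+1-1, 4+0) = 4
net[3] = max(1+4-1, 4+1-1, 8+0) = 8
net[4] = max(1+8-1, 4+4-1, 8+1-1, 12+0) = 12
net[5] = max(1+12-1, 4+8-1, 8+4-1, 12+1-1, 7+0) = 12
net[6] = max(1+12-1, 4+12-1, 8+8-1, 12+4-1, 7+1-1, 10+0) = 15
net[7] = max(1+15-1, 4+12-1, 8+12-1, …, 10+1-1, 16+0) = 19
net[8] = max(1+19-1, 4+15-1, 8+12-1, …, 16+1-1, 22+0) = 23
net[9] = max(1+23-1, 4+19-1, 8+15-1, …, 22+1-1, 17+0) = 23
net[10] = max(1+23-1, 4+23-1, 8+19-1, …, 17+1-1, 28+0) = 28
net[11] = max(1+28-1, 4+23-1, 8+23-1, …, 28+1-1, 27+0) = 30
One optimal plan: pieces 4 + 4 + 3 (2 cuts) → ¢32 − ¢2 = ¢30.

30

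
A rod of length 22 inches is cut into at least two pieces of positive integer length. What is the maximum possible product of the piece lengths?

2916

Define f[k] = max over 1≤i<k of i · max(k−i, f[k−i]); the inner max lets the remainder stay uncut if that's better.
f[2] = 1·max(1,0) = 1·1 = 1
f[3] = max(1·2, 2·1) = 2
f[4] = max(1·3, 2·2, 3·1) = 4
f[5] = max(1·4, 2·3, 3·2, 4·1) = 6
f[6] = max(1·6, 2·4, 3·3, 4·2, 5·1) = 9
f[7] = max(1·9, 2·6, 3·4, 4·3, 5·2, 6·1) = 12
f[8] = max(1·12, 2·9, 3·6, …, 6·2, 7·1) = 18
f[9] = max(1·18, 2·12, 3·9, …, 7·2, 8·1) = 27
f[10] = max(1·27, 2·18, 3·12, …, 8·2, 9·1) = 36
f[11] = max(1·36, 2·27, 3·18, …, 9·2, 10·1) = 54
f[12] = max(1·54, 2·36, 3·27, …, 10·2, 11·1) = 81
f[13] = max(1·81, 2·54, 3·36, …, 11·2, 12·1) = 108
f[14] = max(1·108, 2·81, 3·54, …, 12·2, 13·1) = 162
f[15] = max(1·162, 2·108, 3·81, …, 13·2, 14·1) = 243
f[16] = max(1·243, 2·162, 3·108, …, 14·2, 15·1) = 324
f[17] = max(1·324, 2·243, 3·162, …, 15·2, 16·1) = 486
f[18] = max(1·486, 2·324, 3·243, …, 16·2, 17·1) = 729
f[19] = max(1·729, 2·486, 3·324, …, 17·2, 18·1) = 972
f[20] = max(1·972, 2·729, 3·486, …, 18·2, 19·1) = 1458
f[21] = max(1·1458, 2·972, 3·729, …, 19·2, 20·1) = 2187
f[22] = max(1·2187, 2·1458, 3·972, …, 20·2, 21·1) = 2916
One optimal split: 3 + 3 + 3 + 3 + 3 + 3 + 2 + 2; product 3·3·3·3·3·3·2·2 = 2916.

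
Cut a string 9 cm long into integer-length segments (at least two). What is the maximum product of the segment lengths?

Fill f[k] for k=2..9: at each k try every first piece i and multiply by the better of (k−i) uncut or f[k−i].
f[2] = 1*max(1,0) = 1*1 = 1
f[3] = max(1*2, 2*1) = 2
f[4] = max(1*3, 2*2, 3*1) = 4
f[5] = max(1*4, 2*3, 3*2, 4*1) = 6
f[6] = max(1*6, 2*4, 3*3, 4*2, 5*1) = 9
f[7] = max(1*9, 2*6, 3*4, 4*3, 5*2, 6*1) = 12
f[8] = max(1*12, 2*9, 3*6, …, 6*2, 7*1) = 18
f[9] = max(1*18, 2*12, 3*9, …, 7*2, 8*1) = 27
One optimal split: 3 + 3 + 3; product 3*3*3 = 27.

27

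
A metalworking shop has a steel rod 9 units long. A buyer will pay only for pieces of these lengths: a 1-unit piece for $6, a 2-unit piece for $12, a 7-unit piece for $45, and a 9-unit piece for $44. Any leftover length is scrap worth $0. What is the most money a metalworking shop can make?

Let best[k] be the best obtainable value from length k. For each k, try every first piece i and keep the best of price[i] + best[k−i].
best[1] = 6
best[2] = max(6+6, 12+0) = 12
best[3] = max(6+12, 12+6) = 18
best[4] = max(6+18, 12+12) = 24
best[5] = max(6+24, 12+18) = 30
best[6] = max(6+30, 12+24) = 36
best[7] = max(6+36, 12+30, 45+0) = 45
best[8] = max(6+45, 12+36, 45+6) = 51
best[9] = max(6+51, 12+45, 45+12, 44+0) = 57
One optimal cutting: 7 + 1 + 1 → $57.

57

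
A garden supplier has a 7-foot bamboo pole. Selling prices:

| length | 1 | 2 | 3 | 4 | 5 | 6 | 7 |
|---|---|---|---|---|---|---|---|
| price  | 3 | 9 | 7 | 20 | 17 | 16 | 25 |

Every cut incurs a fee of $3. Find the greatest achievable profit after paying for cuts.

26

Consider every possible first cut. v[k] is the best of p[i]+v[k−i] over all sellable i≤k, charging 3 whenever i<k.
v[1] = 3
v[2] = 9
v[3] = 9  (first piece 1, then v[2]=9)
v[4] = 20
v[5] = 20  (first piece 1, then v[4]=20)
v[6] = 26  (first piece 2, then v[4]=20)
v[7] = 26  (first piece 1, then v[6]=26)
One optimal plan: pieces 4 + 2 + 1 (2 cuts) → $32 − $6 = $26.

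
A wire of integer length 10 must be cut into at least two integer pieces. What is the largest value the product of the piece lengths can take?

Fill prod[k] for k=2..10: at each k try every first piece i and multiply by the better of (k−i) uncut or prod[k−i].
prod[2] = 1·max(1,0) = 1·1 = 1
prod[3] = 1·max(2,1) = 1·2 = 2
prod[4] = 2·max(2,1) = 2·2 = 4
prod[5] = 2·max(3,2) = 2·3 = 6
prod[6] = 3·max(3,2) = 3·3 = 9
prod[7] = 2·max(5,6) = 2·6 = 12
prod[8] = 2·max(6,9) = 2·9 = 18
prod[9] = 3·max(6,9) = 3·9 = 27
prod[10] = 2·max(8,18) = 2·18 = 36
One optimal split: 3 + 3 + 2 + 2; product 3·3·2·2 = 36.

36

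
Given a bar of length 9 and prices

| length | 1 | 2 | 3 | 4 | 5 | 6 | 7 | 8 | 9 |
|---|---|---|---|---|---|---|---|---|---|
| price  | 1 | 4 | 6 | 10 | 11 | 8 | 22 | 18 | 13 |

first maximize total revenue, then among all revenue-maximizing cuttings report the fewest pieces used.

2

Build r[k] bottom-up: r[k] = max over allowed piece i of (p[i] + r[k−i]).
r[1] = 1
r[2] = 4
r[3] = 6
r[4] = 10
r[5] = 11  (first piece 1, then r[4]=10)
r[6] = 14  (first piece 2, then r[4]=10)
r[7] = 22
r[8] = 23  (first piece 1, then r[7]=22)
r[9] = 26  (first piece 2, then r[7]=22)
Maximum revenue is 26.
Now minimize piece count subject to staying optimal: for each k, pieces[k] = 1 + min over i with p[i]+r[k−i]=r[k] of pieces[k−i].
pieces[6] = 2
pieces[7] = 1
pieces[8] = 2
pieces[9] = 2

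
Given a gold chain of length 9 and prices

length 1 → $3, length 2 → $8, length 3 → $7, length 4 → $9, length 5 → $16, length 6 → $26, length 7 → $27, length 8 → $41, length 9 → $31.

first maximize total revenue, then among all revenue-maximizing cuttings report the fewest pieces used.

Let r[k] be the best obtainable value from length k. For each k, try every first piece i and keep the best of price[i] + r[k−i].
r[1] = 3
r[2] = max(3+3, 8+0) = 8
r[3] = max(3+8, 8+3, 7+0) = 11
r[4] = max(3+11, 8+8, 7+3, 9+0) = 16
r[5] = max(3+16, 8+11, 7+8, 9+3, 16+0) = 19
r[6] = max(3+19, 8+16, 7+11, 9+8, 16+3, 26+0) = 26
r[7] = max(3+26, 8+19, 7+16, …, 26+3, 27+0) = 29
r[8] = max(3+29, 8+26, 7+19, …, 27+3, 41+0) = 41
r[9] = max(3+41, 8+29, 7+26, …, 41+3, 31+0) = 44
Maximum revenue is $44.
Now minimize piece count subject to staying optimal: for each k, pieces[k] = 1 + min over i with p[i]+r[k−i]=r[k] of pieces[k−i].
pieces[6] = 1
pieces[7] = 2
pieces[8] = 1
pieces[9] = 2

2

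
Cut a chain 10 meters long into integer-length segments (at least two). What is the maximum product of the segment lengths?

36

Let P[k] be the best product for length k (with at least one cut). For each first piece i, the rest contributes max(k−i, P[k−i]).
Small cases: P[2]=1, P[3]=2.
P[4] = max(1*3, 2*2, 3*1) = 4
P[5] = max(1*4, 2*3, 3*2, 4*1) = 6
P[6] = max(1*6, 2*4, 3*3, 4*2, 5*1) = 9
P[7] = max(1*9, 2*6, 3*4, 4*3, 5*2, 6*1) = 12
P[8] = max(1*12, 2*9, 3*6, …, 6*2, 7*1) = 18
P[9] = max(1*18, 2*12, 3*9, …, 7*2, 8*1) = 27
P[10] = max(1*27, 2*18, 3*12, …, 8*2, 9*1) = 36
One optimal split: 3 + 3 + 2 + 2; product 3*3*2*2 = 36.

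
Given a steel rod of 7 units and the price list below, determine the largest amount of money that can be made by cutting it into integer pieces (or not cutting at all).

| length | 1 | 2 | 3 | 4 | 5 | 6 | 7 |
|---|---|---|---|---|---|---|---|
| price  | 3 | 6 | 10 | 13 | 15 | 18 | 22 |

23

Build v[k] bottom-up: v[k] = max over allowed piece i of (p[i] + v[k−i]).
v[1] = 3
v[2] = 6  (first piece 1, then v[1]=3)
v[3] = 10
v[4] = 13  (first piece 1, then v[3]=10)
v[5] = 16  (first piece 1, then v[4]=13)
v[6] = 20  (first piece 3, then v[3]=10)
v[7] = 23  (first piece 1, then v[6]=20)
One optimal cutting: 3 + 3 + 1 → $10 + $10 + $3 = $23.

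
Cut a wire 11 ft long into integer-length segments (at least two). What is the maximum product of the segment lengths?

54

Define m[k] = max over 1≤i<k of i · max(k−i, m[k−i]); the inner max lets the remainder stay uncut if that's better.
m[2] = 1*max(1,0) = 1*1 = 1
m[3] = max(1*2, 2*1) = 2
m[4] = max(1*3, 2*2, 3*1) = 4
m[5] = max(1*4, 2*3, 3*2, 4*1) = 6
m[6] = max(1*6, 2*4, 3*3, 4*2, 5*1) = 9
m[7] = max(1*9, 2*6, 3*4, 4*3, 5*2, 6*1) = 12
m[8] = max(1*12, 2*9, 3*6, …, 6*2, 7*1) = 18
m[9] = max(1*18, 2*12, 3*9, …, 7*2, 8*1) = 27
m[10] = max(1*27, 2*18, 3*12, …, 8*2, 9*1) = 36
m[11] = max(1*36, 2*27, 3*18, …, 9*2, 10*1) = 54
One optimal split: 3 + 3 + 3 + 2; product 3*3*3*2 = 54.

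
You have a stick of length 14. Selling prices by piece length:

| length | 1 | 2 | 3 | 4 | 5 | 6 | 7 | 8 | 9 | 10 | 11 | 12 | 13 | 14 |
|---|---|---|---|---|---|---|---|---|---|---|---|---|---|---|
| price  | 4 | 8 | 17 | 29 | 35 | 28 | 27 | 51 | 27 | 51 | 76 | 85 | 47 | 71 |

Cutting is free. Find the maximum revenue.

Let best[k] be the best obtainable value from length k. For each k, try every first piece i and keep the best of price[i] + best[k−i].
best[1] = 4
best[2] = max(4+4, 8+0) = 8
best[3] = max(4+8, 8+4, 17+0) = 17
best[4] = max(4+17, 8+8, 17+4, 29+0) = 29
best[5] = max(4+29, 8+17, 17+8, 29+4, 35+0) = 35
best[6] = max(4+35, 8+29, 17+17, 29+8, 35+4, 28+0) = 39
best[7] = max(4+39, 8+35, 17+29, …, 28+4, 27+0) = 46
best[8] = max(4+46, 8+39, 17+35, …, 27+4, 51+0) = 58
best[9] = max(4+58, 8+46, 17+39, …, 51+4, 27+0) = 64
best[10] = max(4+64, 8+58, 17+46, …, 27+4, 51+0) = 70
best[11] = max(4+70, 8+64, 17+58, …, 51+4, 76+0) = 76
best[12] = max(4+76, 8+70, 17+64, …, 76+4, 85+0) = 87
best[13] = max(4+87, 8+76, 17+70, …, 85+4, 47+0) = 93
best[14] = max(4+93, 8+87, 17+76, …, 47+4, 71+0) = 99
One optimal cutting: 5 + 5 + 4 → 35 + 35 + 29 = 99.

99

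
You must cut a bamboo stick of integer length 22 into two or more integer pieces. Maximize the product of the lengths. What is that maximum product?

Define prod[k] = max over 1≤i<k of i · max(k−i, prod[k−i]); the inner max lets the remainder stay uncut if that's better.
Small cases: prod[2]=1, prod[3]=2, prod[4]=4, prod[5]=6, prod[6]=9, prod[7]=12, prod[8]=18, prod[9]=27, prod[10]=36, prod[11]=54, prod[12]=81, prod[13]=108, prod[14]=162.
prod[15] = 3*max(12,81) = 3*81 = 243
prod[16] = 2*max(14,162) = 2*162 = 324
prod[17] = 2*max(15,243) = 2*243 = 486
prod[18] = 3*max(15,243) = 3*243 = 729
prod[19] = 2*max(17,486) = 2*486 = 972
prod[20] = 2*max(18,729) = 2*729 = 1458
prod[21] = 3*max(18,729) = 3*729 = 2187
prod[22] = 2*max(20,1458) = 2*1458 = 2916
One optimal split: 3 + 3 + 3 + 3 + 3 + 3 + 2 + 2; product 3*3*3*3*3*3*2*2 = 2916.

2916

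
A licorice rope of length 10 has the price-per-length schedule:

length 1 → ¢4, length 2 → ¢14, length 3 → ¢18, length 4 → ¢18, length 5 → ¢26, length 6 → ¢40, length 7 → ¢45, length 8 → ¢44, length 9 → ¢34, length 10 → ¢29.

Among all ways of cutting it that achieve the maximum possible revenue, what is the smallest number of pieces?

5

Consider every possible first cut. r[k] is the best of p[i]+r[k−i] over all sellable i≤k.
r[1] = 4
r[2] = 14
r[3] = 18  (first piece 1, then r[2]=14)
r[4] = 28  (first piece 2, then r[2]=14)
r[5] = 32  (first piece 1, then r[4]=28)
r[6] = 42  (first piece 2, then r[4]=28)
r[7] = 46  (first piece 1, then r[6]=42)
r[8] = 56  (first piece 2, then r[6]=42)
r[9] = 60  (first piece 1, then r[8]=56)
r[10] = 70  (first piece 2, then r[8]=56)
Maximum revenue is ¢70.
Now minimize piece count subject to staying optimal: for each k, pieces[k] = 1 + min over i with p[i]+r[k−i]=r[k] of pieces[k−i].
pieces[7] = 3
pieces[8] = 4
pieces[9] = 4
pieces[10] = 5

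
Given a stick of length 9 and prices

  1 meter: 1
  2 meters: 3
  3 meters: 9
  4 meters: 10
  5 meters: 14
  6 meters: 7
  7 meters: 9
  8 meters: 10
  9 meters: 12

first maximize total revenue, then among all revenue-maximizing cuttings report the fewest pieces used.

3

Build r[k] bottom-up: r[k] = max over allowed piece i of (p[i] + r[k−i]).
r[1] = 1
r[2] = max(1+1, 3+0) = 3
r[3] = max(1+3, 3+1, 9+0) = 9
r[4] = max(1+9, 3+3, 9+1, 10+0) = 10
r[5] = max(1+10, 3+9, 9+3, 10+1, 14+0) = 14
r[6] = max(1+14, 3+10, 9+9, 10+3, 14+1, 7+0) = 18
r[7] = max(1+18, 3+14, 9+10, …, 7+1, 9+0) = 19
r[8] = max(1+19, 3+18, 9+14, …, 9+1, 10+0) = 23
r[9] = max(1+23, 3+19, 9+18, …, 10+1, 12+0) = 27
Maximum revenue is 27.
Now minimize piece count subject to staying optimal: for each k, pieces[k] = 1 + min over i with p[i]+r[k−i]=r[k] of pieces[k−i].
pieces[6] = 2
pieces[7] = 2
pieces[8] = 2
pieces[9] = 3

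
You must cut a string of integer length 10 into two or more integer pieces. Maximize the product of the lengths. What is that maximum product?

36

Fill g[k] for k=2..10: at each k try every first piece i and multiply by the better of (k−i) uncut or g[k−i].
Small cases: g[2]=1, g[3]=2, g[4]=4, g[5]=6.
g[6] = max(1*6, 2*4, 3*3, 4*2, 5*1) = 9
g[7] = max(1*9, 2*6, 3*4, 4*3, 5*2, 6*1) = 12
g[8] = max(1*12, 2*9, 3*6, …, 6*2, 7*1) = 18
g[9] = max(1*18, 2*12, 3*9, …, 7*2, 8*1) = 27
g[10] = max(1*27, 2*18, 3*12, …, 8*2, 9*1) = 36
One optimal split: 3 + 3 + 2 + 2; product 3*3*2*2 = 36.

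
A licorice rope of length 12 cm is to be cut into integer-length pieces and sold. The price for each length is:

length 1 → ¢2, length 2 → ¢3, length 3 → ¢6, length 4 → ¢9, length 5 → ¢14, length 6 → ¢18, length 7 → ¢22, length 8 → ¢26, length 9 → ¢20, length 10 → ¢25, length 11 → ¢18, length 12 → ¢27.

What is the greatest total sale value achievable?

36

Consider every possible first cut. r[k] is the best of p[i]+r[k−i] over all sellable i≤k.
r[1] = 2
r[2] = 4  (first piece 1, then r[1]=2)
r[3] = 6  (first piece 1, then r[2]=4)
r[4] = 9
r[5] = 14
r[6] = 18
r[7] = 22
r[8] = 26
r[9] = 28  (first piece 1, then r[8]=26)
r[10] = 30  (first piece 1, then r[9]=28)
r[11] = 32  (first piece 1, then r[10]=30)
r[12] = 36  (first piece 5, then r[7]=22)
One optimal cutting: 7 + 5 → ¢22 + ¢14 = ¢36.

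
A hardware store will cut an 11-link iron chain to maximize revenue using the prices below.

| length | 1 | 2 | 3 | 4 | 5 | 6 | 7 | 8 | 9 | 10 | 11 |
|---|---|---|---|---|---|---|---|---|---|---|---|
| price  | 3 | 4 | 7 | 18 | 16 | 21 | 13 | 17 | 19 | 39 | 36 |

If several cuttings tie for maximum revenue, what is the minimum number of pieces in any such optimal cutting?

Consider every possible first cut. r[k] is the best of p[i]+r[k−i] over all sellable i≤k.
r[1] = 3
r[2] = max(3+3, 4+0) = 6
r[3] = max(3+6, 4+3, 7+0) = 9
r[4] = max(3+9, 4+6, 7+3, 18+0) = 18
r[5] = max(3+18, 4+9, 7+6, 18+3, 16+0) = 21
r[6] = max(3+21, 4+18, 7+9, 18+6, 16+3, 21+0) = 24
r[7] = max(3+24, 4+21, 7+18, …, 21+3, 13+0) = 27
r[8] = max(3+27, 4+24, 7+21, …, 13+3, 17+0) = 36
r[9] = max(3+36, 4+27, 7+24, …, 17+3, 19+0) = 39
r[10] = max(3+39, 4+36, 7+27, …, 19+3, 39+0) = 42
r[11] = max(3+42, 4+39, 7+36, …, 39+3, 36+0) = 45
Maximum revenue is $45.
Now minimize piece count subject to staying optimal: for each k, pieces[k] = 1 + min over i with p[i]+r[k−i]=r[k] of pieces[k−i].
pieces[8] = 2
pieces[9] = 3
pieces[10] = 4
pieces[11] = 5

5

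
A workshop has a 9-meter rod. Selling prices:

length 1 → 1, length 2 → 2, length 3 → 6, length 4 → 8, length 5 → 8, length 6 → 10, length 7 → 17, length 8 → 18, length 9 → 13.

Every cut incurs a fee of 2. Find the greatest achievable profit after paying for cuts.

Build r[k] bottom-up: r[k] = max over allowed piece i of (p[i] + r[k−i]) − 2 per cut.
r[1] = 1
r[2] = max(1+1-2, 2+0) = 2
r[3] = max(1+2-2, 2+1-2, 6+0) = 6
r[4] = max(1+6-2, 2+2-2, 6+1-2, 8+0) = 8
r[5] = max(1+8-2, 2+6-2, 6+2-2, 8+1-2, 8+0) = 8
r[6] = max(1+8-2, 2+8-2, 6+6-2, 8+2-2, 8+1-2, 10+0) = 10
r[7] = max(1+10-2, 2+8-2, 6+8-2, …, 10+1-2, 17+0) = 17
r[8] = max(1+17-2, 2+10-2, 6+8-2, …, 17+1-2, 18+0) = 18
r[9] = max(1+18-2, 2+17-2, 6+10-2, …, 18+1-2, 13+0) = 17
One optimal plan: pieces 8 + 1 (1 cut) → 19 − 2 = 17.

17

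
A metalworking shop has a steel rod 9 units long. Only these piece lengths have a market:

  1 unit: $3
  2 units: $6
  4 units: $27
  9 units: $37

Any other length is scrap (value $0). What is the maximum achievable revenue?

57

Let r[k] be the best obtainable value from length k. For each k, try every first piece i and keep the best of price[i] + r[k−i].
r[1] = 3
r[2] = 6  (first piece 1, then r[1]=3)
r[3] = 9  (first piece 1, then r[2]=6)
r[4] = 27
r[5] = 30  (first piece 1, then r[4]=27)
r[6] = 33  (first piece 1, then r[5]=30)
r[7] = 36  (first piece 1, then r[6]=33)
r[8] = 54  (first piece 4, then r[4]=27)
r[9] = 57  (first piece 1, then r[8]=54)
One optimal cutting: 4 + 4 + 1 → $57.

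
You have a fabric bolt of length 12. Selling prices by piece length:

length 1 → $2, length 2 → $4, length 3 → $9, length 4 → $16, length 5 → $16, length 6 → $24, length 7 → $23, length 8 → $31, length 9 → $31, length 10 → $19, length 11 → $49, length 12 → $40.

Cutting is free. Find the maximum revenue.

51

Build r[k] bottom-up: r[k] = max over allowed piece i of (p[i] + r[k−i]).
r[1] = 2
r[2] = max(2+2, 4+0) = 4
r[3] = max(2+4, 4+2, 9+0) = 9
r[4] = max(2+9, 4+4, 9+2, 16+0) = 16
r[5] = max(2+16, 4+9, 9+4, 16+2, 16+0) = 18
r[6] = max(2+18, 4+16, 9+9, 16+4, 16+2, 24+0) = 24
r[7] = max(2+24, 4+18, 9+16, …, 24+2, 23+0) = 26
r[8] = max(2+26, 4+24, 9+18, …, 23+2, 31+0) = 32
r[9] = max(2+32, 4+26, 9+24, …, 31+2, 31+0) = 34
r[10] = max(2+34, 4+32, 9+26, …, 31+2, 19+0) = 40
r[11] = max(2+40, 4+34, 9+32, …, 19+2, 49+0) = 49
r[12] = max(2+49, 4+40, 9+34, …, 49+2, 40+0) = 51
One optimal cutting: 11 + 1 → $49 + $2 = $51.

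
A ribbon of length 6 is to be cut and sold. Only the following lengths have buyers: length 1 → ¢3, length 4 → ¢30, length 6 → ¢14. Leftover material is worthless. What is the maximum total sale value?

Build best[k] bottom-up: best[k] = max over allowed piece i of (p[i] + best[k−i]).
best[1] = 3
best[2] = 6  (first piece 1, then best[1]=3)
best[3] = 9  (first piece 1, then best[2]=6)
best[4] = 30
best[5] = 33  (first piece 1, then best[4]=30)
best[6] = 36  (first piece 1, then best[5]=33)
One optimal cutting: 4 + 1 + 1 → ¢36.

36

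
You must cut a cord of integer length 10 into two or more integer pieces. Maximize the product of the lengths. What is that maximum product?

Let m[k] be the best product for length k (with at least one cut). For each first piece i, the rest contributes max(k−i, m[k−i]).
m[2] = 1*max(1,0) = 1*1 = 1
m[3] = 1*max(2,1) = 1*2 = 2
m[4] = 2*max(2,1) = 2*2 = 4
m[5] = 2*max(3,2) = 2*3 = 6
m[6] = 3*max(3,2) = 3*3 = 9
m[7] = 2*max(5,6) = 2*6 = 12
m[8] = 2*max(6,9) = 2*9 = 18
m[9] = 3*max(6,9) = 3*9 = 27
m[10] = 2*max(8,18) = 2*18 = 36
One optimal split: 3 + 3 + 2 + 2; product 3*3*2*2 = 36.

36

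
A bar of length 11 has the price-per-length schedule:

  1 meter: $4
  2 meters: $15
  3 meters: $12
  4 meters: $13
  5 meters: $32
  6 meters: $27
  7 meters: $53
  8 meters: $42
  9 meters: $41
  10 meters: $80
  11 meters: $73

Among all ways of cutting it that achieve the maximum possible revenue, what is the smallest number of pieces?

2

Consider every possible first cut. r[k] is the best of p[i]+r[k−i] over all sellable i≤k.
r[1] = 4
r[2] = 15
r[3] = 19  (first piece 1, then r[2]=15)
r[4] = 30  (first piece 2, then r[2]=15)
r[5] = 34  (first piece 1, then r[4]=30)
r[6] = 45  (first piece 2, then r[4]=30)
r[7] = 53
r[8] = 60  (first piece 2, then r[6]=45)
r[9] = 68  (first piece 2, then r[7]=53)
r[10] = 80
r[11] = 84  (first piece 1, then r[10]=80)
Maximum revenue is $84.
Now minimize piece count subject to staying optimal: for each k, pieces[k] = 1 + min over i with p[i]+r[k−i]=r[k] of pieces[k−i].
pieces[8] = 4
pieces[9] = 2
pieces[10] = 1
pieces[11] = 2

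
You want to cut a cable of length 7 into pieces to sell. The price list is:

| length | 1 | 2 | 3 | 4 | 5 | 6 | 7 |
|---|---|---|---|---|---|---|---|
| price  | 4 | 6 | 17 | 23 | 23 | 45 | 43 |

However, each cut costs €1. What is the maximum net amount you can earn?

48

Consider every possible first cut. net[k] is the best of p[i]+net[k−i] over all sellable i≤k, charging 1 whenever i<k.
net[1] = 4
net[2] = 7  (first piece 1, then net[1]=4)
net[3] = 17
net[4] = 23
net[5] = 26  (first piece 1, then net[4]=23)
net[6] = 45
net[7] = 48  (first piece 1, then net[6]=45)
One optimal plan: pieces 6 + 1 (1 cut) → €49 − €1 = €48.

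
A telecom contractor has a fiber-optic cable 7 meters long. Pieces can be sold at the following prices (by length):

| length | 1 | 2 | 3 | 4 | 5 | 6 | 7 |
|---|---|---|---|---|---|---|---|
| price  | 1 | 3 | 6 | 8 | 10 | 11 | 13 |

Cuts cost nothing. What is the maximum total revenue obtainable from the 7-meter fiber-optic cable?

Consider every possible first cut. r[k] is the best of p[i]+r[k−i] over all sellable i≤k.
r[1] = 1
r[2] = 3
r[3] = 6
r[4] = 8
r[5] = 10
r[6] = 12  (first piece 3, then r[3]=6)
r[7] = 14  (first piece 3, then r[4]=8)
One optimal cutting: 4 + 3 → $8 + $6 = $14.

14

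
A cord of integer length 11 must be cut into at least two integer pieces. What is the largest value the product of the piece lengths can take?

54

Let g[k] be the best product for length k (with at least one cut). For each first piece i, the rest contributes max(k−i, g[k−i]).
g[2] = 1·max(1,0) = 1·1 = 1
g[3] = 1·max(2,1) = 1·2 = 2
g[4] = 2·max(2,1) = 2·2 = 4
g[5] = 2·max(3,2) = 2·3 = 6
g[6] = 3·max(3,2) = 3·3 = 9
g[7] = 2·max(5,6) = 2·6 = 12
g[8] = 2·max(6,9) = 2·9 = 18
g[9] = 3·max(6,9) = 3·9 = 27
g[10] = 2·max(8,18) = 2·18 = 36
g[11] = 2·max(9,27) = 2·27 = 54
One optimal split: 3 + 3 + 3 + 2; product 3·3·3·2 = 54.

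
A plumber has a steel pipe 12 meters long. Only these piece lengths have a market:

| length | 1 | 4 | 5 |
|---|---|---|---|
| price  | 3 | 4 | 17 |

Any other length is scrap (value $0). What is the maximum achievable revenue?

Let best[k] be the best obtainable value from length k. For each k, try every first piece i and keep the best of price[i] + best[k−i].
best[1] = 3
best[2] = 6  (first piece 1, then best[1]=3)
best[3] = 9  (first piece 1, then best[2]=6)
best[4] = 12  (first piece 1, then best[3]=9)
best[5] = 17
best[6] = 20  (first piece 1, then best[5]=17)
best[7] = 23  (first piece 1, then best[6]=20)
best[8] = 26  (first piece 1, then best[7]=23)
best[9] = 29  (first piece 1, then best[8]=26)
best[10] = 34  (first piece 5, then best[5]=17)
best[11] = 37  (first piece 1, then best[10]=34)
best[12] = 40  (first piece 1, then best[11]=37)
One optimal cutting: 5 + 5 + 1 + 1 → $40.

40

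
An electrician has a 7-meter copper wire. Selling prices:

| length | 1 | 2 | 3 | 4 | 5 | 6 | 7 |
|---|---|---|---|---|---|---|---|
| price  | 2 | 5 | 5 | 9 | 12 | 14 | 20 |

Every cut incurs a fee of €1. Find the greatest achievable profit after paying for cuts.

20

Let v[k] be the best obtainable value from length k. For each k, try every first piece i and keep the best of price[i] + v[k−i] minus the 1 cut fee when i<k.
v[1] = 2
v[2] = 5
v[3] = 6  (first piece 1, then v[2]=5)
v[4] = 9  (first piece 2, then v[2]=5)
v[5] = 12
v[6] = 14
v[7] = 20
Best is to make no cuts and sell whole for €20.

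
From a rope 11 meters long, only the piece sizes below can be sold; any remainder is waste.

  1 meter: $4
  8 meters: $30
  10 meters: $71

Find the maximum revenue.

75

Let best[k] be the best obtainable value from length k. For each k, try every first piece i and keep the best of price[i] + best[k−i].
best[1] = 4
best[2] = 8  (first piece 1, then best[1]=4)
best[3] = 12  (first piece 1, then best[2]=8)
best[4] = 16  (first piece 1, then best[3]=12)
best[5] = 20  (first piece 1, then best[4]=16)
best[6] = 24  (first piece 1, then best[5]=20)
best[7] = 28  (first piece 1, then best[6]=24)
best[8] = max(4+28, 30+0) = 32
best[9] = max(4+32, 30+4) = 36
best[10] = max(4+36, 30+8, 71+0) = 71
best[11] = max(4+71, 30+12, 71+4) = 75
One optimal cutting: 10 + 1 → $75.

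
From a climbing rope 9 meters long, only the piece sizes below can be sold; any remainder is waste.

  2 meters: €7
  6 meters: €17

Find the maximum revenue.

28

Build f[k] bottom-up: f[k] = max over allowed piece i of (p[i] + f[k−i]).
f[1] = 0
f[2] = 7
f[3] = 7
f[4] = 14  (first piece 2, then f[2]=7)
f[5] = 14
f[6] = max(7+14, 17+0) = 21
f[7] = max(7+14, 17+0) = 21
f[8] = max(7+21, 17+7) = 28
f[9] = max(7+21, 17+7) = 28
One optimal cutting: pieces 2 + 2 + 2 + 2 with 1 meter of scrap → €28.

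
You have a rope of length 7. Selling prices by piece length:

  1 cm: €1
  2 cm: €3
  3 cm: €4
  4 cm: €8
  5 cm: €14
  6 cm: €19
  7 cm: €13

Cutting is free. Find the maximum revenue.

Build best[k] bottom-up: best[k] = max over allowed piece i of (p[i] + best[k−i]).
best[1] = 1
best[2] = 3
best[3] = 4  (first piece 1, then best[2]=3)
best[4] = 8
best[5] = 14
best[6] = 19
best[7] = 20  (first piece 1, then best[6]=19)
One optimal cutting: 6 + 1 → €19 + €1 = €20.

20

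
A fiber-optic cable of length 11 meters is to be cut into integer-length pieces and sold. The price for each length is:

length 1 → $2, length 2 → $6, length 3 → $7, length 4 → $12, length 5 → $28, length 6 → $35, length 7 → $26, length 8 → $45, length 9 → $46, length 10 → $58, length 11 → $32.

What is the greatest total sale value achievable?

Consider every possible first cut. r[k] is the best of p[i]+r[k−i] over all sellable i≤k.
r[1] = 2
r[2] = max(2+2, 6+0) = 6
r[3] = max(2+6, 6+2, 7+0) = 8
r[4] = max(2+8, 6+6, 7+2, 12+0) = 12
r[5] = max(2+12, 6+8, 7+6, 12+2, 28+0) = 28
r[6] = max(2+28, 6+12, 7+8, 12+6, 28+2, 35+0) = 35
r[7] = max(2+35, 6+28, 7+12, …, 35+2, 26+0) = 37
r[8] = max(2+37, 6+35, 7+28, …, 26+2, 45+0) = 45
r[9] = max(2+45, 6+37, 7+35, …, 45+2, 46+0) = 47
r[10] = max(2+47, 6+45, 7+37, …, 46+2, 58+0) = 58
r[11] = max(2+58, 6+47, 7+45, …, 58+2, 32+0) = 63
One optimal cutting: 6 + 5 → $35 + $28 = $63.

63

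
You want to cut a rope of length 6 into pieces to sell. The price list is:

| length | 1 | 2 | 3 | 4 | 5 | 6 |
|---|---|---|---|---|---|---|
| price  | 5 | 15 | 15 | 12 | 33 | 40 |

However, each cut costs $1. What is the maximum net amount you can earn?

43

Consider every possible first cut. net[k] is the best of p[i]+net[k−i] over all sellable i≤k, charging 1 whenever i<k.
net[1] = 5
net[2] = max(5+5-1, 15+0) = 15
net[3] = max(5+15-1, 15+5-1, 15+0) = 19
net[4] = max(5+19-1, 15+15-1, 15+5-1, 12+0) = 29
net[5] = max(5+29-1, 15+19-1, 15+15-1, 12+5-1, 33+0) = 33
net[6] = max(5+33-1, 15+29-1, 15+19-1, 12+15-1, 33+5-1, 40+0) = 43
One optimal plan: pieces 2 + 2 + 2 (2 cuts) → $45 − $2 = $43.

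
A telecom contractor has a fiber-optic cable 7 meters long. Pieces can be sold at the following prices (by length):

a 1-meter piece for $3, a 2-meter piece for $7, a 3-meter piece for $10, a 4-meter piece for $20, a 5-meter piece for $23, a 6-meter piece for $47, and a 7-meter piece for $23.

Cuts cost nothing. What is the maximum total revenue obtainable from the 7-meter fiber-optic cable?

50

Let R[k] be the best obtainable value from length k. For each k, try every first piece i and keep the best of price[i] + R[k−i].
R[1] = 3
R[2] = max(3+3, 7+0) = 7
R[3] = max(3+7, 7+3, 10+0) = 10
R[4] = max(3+10, 7+7, 10+3, 20+0) = 20
R[5] = max(3+20, 7+10, 10+7, 20+3, 23+0) = 23
R[6] = max(3+23, 7+20, 10+10, 20+7, 23+3, 47+0) = 47
R[7] = max(3+47, 7+23, 10+20, …, 47+3, 23+0) = 50
One optimal cutting: 6 + 1 → $47 + $3 = $50.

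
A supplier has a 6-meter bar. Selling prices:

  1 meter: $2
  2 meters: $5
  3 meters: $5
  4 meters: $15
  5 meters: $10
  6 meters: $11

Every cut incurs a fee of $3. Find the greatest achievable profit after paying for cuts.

Consider every possible first cut. v[k] is the best of p[i]+v[k−i] over all sellable i≤k, charging 3 whenever i<k.
v[1] = 2
v[2] = 5
v[3] = 5
v[4] = 15
v[5] = 14  (first piece 1, then v[4]=15)
v[6] = 17  (first piece 2, then v[4]=15)
One optimal plan: pieces 4 + 2 (1 cut) → $20 − $3 = $17.

17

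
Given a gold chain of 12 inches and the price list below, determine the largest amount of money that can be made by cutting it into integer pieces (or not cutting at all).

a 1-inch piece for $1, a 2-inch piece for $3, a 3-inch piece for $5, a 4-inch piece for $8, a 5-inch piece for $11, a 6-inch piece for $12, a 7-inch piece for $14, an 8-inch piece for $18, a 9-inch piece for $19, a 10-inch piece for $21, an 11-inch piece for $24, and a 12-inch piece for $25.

26

Consider every possible first cut. r[k] is the best of p[i]+r[k−i] over all sellable i≤k.
r[1] = 1
r[2] = max(1+1, 3+0) = 3
r[3] = max(1+3, 3+1, 5+0) = 5
r[4] = max(1+5, 3+3, 5+1, 8+0) = 8
r[5] = max(1+8, 3+5, 5+3, 8+1, 11+0) = 11
r[6] = max(1+11, 3+8, 5+5, 8+3, 11+1, 12+0) = 12
r[7] = max(1+12, 3+11, 5+8, …, 12+1, 14+0) = 14
r[8] = max(1+14, 3+12, 5+11, …, 14+1, 18+0) = 18
r[9] = max(1+18, 3+14, 5+12, …, 18+1, 19+0) = 19
r[10] = max(1+19, 3+18, 5+14, …, 19+1, 21+0) = 22
r[11] = max(1+22, 3+19, 5+18, …, 21+1, 24+0) = 24
r[12] = max(1+24, 3+22, 5+19, …, 24+1, 25+0) = 26
One optimal cutting: 8 + 4 → $18 + $8 = $26.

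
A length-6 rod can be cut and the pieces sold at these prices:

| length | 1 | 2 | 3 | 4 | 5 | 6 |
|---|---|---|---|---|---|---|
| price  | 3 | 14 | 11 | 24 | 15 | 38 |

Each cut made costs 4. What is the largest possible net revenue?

38

Build r[k] bottom-up: r[k] = max over allowed piece i of (p[i] + r[k−i]) − 4 per cut.
r[1] = 3
r[2] = 14
r[3] = 13  (first piece 1, then r[2]=14)
r[4] = 24  (first piece 2, then r[2]=14)
r[5] = 23  (first piece 1, then r[4]=24)
r[6] = 38
Best is to make no cuts and sell whole for 38.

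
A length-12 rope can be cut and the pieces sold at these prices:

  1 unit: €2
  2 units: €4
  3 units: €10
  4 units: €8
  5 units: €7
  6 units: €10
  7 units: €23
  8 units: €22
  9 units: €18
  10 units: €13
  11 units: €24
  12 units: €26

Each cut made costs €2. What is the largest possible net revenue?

Let v[k] be the best obtainable value from length k. For each k, try every first piece i and keep the best of price[i] + v[k−i] minus the 2 cut fee when i<k.
v[1] = 2
v[2] = 4
v[3] = 10
v[4] = 10  (first piece 1, then v[3]=10)
v[5] = 12  (first piece 2, then v[3]=10)
v[6] = 18  (first piece 3, then v[3]=10)
v[7] = 23
v[8] = 23  (first piece 1, then v[7]=23)
v[9] = 26  (first piece 3, then v[6]=18)
v[10] = 31  (first piece 3, then v[7]=23)
v[11] = 31  (first piece 1, then v[10]=31)
v[12] = 34  (first piece 3, then v[9]=26)
One optimal plan: pieces 3 + 3 + 3 + 3 (3 cuts) → €40 − €6 = €34.

34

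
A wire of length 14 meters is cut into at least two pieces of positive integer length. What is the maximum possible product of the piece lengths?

162

Let f[k] be the best product for length k (with at least one cut). For each first piece i, the rest contributes max(k−i, f[k−i]).
f[2] = 1·max(1,0) = 1·1 = 1
f[3] = 1·max(2,1) = 1·2 = 2
f[4] = 2·max(2,1) = 2·2 = 4
f[5] = 2·max(3,2) = 2·3 = 6
f[6] = 3·max(3,2) = 3·3 = 9
f[7] = 2·max(5,6) = 2·6 = 12
f[8] = 2·max(6,9) = 2·9 = 18
f[9] = 3·max(6,9) = 3·9 = 27
f[10] = 2·max(8,18) = 2·18 = 36
f[11] = 2·max(9,27) = 2·27 = 54
f[12] = 3·max(9,27) = 3·27 = 81
f[13] = 2·max(11,54) = 2·54 = 108
f[14] = 2·max(12,81) = 2·81 = 162
One optimal split: 3 + 3 + 3 + 3 + 2; product 3·3·3·3·2 = 162.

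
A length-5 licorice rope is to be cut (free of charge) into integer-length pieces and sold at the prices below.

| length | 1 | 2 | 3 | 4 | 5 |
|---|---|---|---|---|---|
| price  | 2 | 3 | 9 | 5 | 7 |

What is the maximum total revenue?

13

Build r[k] bottom-up: r[k] = max over allowed piece i of (p[i] + r[k−i]).
r[1] = 2
r[2] = 4  (first piece 1, then r[1]=2)
r[3] = 9
r[4] = 11  (first piece 1, then r[3]=9)
r[5] = 13  (first piece 1, then r[4]=11)
One optimal cutting: 3 + 1 + 1 → ¢9 + ¢2 + ¢2 = ¢13.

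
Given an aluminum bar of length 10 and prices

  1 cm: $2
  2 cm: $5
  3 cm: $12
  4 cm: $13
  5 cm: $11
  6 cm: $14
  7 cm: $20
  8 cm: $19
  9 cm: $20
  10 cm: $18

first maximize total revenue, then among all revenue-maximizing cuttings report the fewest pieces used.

4

Consider every possible first cut. r[k] is the best of p[i]+r[k−i] over all sellable i≤k.
r[1] = 2
r[2] = max(2+2, 5+0) = 5
r[3] = max(2+5, 5+2, 12+0) = 12
r[4] = max(2+12, 5+5, 12+2, 13+0) = 14
r[5] = max(2+14, 5+12, 12+5, 13+2, 11+0) = 17
r[6] = max(2+17, 5+14, 12+12, 13+5, 11+2, 14+0) = 24
r[7] = max(2+24, 5+17, 12+14, …, 14+2, 20+0) = 26
r[8] = max(2+26, 5+24, 12+17, …, 20+2, 19+0) = 29
r[9] = max(2+29, 5+26, 12+24, …, 19+2, 20+0) = 36
r[10] = max(2+36, 5+29, 12+26, …, 20+2, 18+0) = 38
Maximum revenue is $38.
Now minimize piece count subject to staying optimal: for each k, pieces[k] = 1 + min over i with p[i]+r[k−i]=r[k] of pieces[k−i].
pieces[7] = 3
pieces[8] = 3
pieces[9] = 3
pieces[10] = 4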